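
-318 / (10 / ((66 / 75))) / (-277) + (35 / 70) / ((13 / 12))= 253224 / 450125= 0.56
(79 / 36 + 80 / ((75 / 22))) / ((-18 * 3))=-4619 / 9720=-0.48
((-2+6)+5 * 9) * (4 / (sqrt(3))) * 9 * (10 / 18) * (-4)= -3920 * sqrt(3) / 3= -2263.21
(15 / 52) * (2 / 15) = 1 / 26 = 0.04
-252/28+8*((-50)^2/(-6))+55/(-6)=-6703/2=-3351.50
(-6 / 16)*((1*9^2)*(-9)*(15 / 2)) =2050.31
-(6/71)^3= -216/357911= -0.00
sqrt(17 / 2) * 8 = 4 * sqrt(34) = 23.32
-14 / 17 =-0.82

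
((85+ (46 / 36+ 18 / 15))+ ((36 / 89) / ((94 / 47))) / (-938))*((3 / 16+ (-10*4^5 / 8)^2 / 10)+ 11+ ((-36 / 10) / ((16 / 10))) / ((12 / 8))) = 57434966404159 / 4007136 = 14333171.22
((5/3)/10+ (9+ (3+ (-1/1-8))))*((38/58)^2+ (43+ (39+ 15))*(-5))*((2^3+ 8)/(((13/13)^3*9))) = -61943648/22707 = -2727.95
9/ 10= 0.90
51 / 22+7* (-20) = -3029 / 22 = -137.68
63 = 63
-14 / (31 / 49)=-686 / 31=-22.13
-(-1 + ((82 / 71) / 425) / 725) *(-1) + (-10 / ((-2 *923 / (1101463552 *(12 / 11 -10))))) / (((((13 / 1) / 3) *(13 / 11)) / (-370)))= 184593381692480685779 / 48063494375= 3840615088.29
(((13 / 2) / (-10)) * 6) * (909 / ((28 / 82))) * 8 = -2906982 / 35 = -83056.63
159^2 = 25281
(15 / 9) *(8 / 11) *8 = 320 / 33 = 9.70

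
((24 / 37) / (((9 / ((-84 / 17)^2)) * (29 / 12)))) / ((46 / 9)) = 1016064 / 7132231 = 0.14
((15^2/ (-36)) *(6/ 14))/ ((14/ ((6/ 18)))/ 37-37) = 2775/ 37156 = 0.07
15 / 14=1.07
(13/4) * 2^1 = 13/2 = 6.50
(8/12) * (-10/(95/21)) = -28/19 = -1.47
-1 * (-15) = 15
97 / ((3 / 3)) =97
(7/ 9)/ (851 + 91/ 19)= 0.00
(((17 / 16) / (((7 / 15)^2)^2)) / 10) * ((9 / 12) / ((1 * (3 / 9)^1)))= 1549125 / 307328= 5.04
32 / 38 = 16 / 19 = 0.84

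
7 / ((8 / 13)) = 91 / 8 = 11.38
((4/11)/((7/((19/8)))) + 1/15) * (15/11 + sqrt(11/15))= 439 * sqrt(165)/34650 + 439/1694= 0.42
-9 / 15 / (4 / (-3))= 9 / 20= 0.45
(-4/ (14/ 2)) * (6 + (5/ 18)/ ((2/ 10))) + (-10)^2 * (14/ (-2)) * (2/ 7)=-1838/ 9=-204.22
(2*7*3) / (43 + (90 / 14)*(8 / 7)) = 2058 / 2467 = 0.83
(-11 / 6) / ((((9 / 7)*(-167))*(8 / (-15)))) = -385 / 24048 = -0.02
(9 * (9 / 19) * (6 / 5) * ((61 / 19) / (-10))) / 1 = -14823 / 9025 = -1.64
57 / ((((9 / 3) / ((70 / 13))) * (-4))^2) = 11.48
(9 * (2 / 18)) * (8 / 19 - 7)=-6.58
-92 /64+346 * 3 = 1036.56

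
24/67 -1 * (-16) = 1096/67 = 16.36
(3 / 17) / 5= 3 / 85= 0.04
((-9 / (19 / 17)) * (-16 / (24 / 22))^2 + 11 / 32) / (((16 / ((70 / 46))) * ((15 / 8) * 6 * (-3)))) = 7370825 / 1510272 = 4.88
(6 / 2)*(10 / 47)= 30 / 47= 0.64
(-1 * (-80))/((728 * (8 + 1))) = 10/819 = 0.01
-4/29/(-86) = 2/1247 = 0.00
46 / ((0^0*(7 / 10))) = 460 / 7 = 65.71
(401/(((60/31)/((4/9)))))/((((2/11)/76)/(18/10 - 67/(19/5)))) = -411316928/675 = -609358.41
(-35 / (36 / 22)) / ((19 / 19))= -385 / 18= -21.39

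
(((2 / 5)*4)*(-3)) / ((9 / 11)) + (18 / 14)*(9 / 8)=-3713 / 840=-4.42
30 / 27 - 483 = -481.89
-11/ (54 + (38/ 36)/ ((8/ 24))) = -66/ 343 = -0.19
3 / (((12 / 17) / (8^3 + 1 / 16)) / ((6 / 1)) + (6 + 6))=417843 / 1671404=0.25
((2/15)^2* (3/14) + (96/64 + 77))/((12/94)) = 3874163/6300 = 614.95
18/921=6/307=0.02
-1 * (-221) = 221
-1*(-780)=780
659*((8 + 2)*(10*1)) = 65900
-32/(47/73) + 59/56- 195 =-641283/2632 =-243.65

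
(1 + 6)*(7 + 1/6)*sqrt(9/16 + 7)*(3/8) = 3311/64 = 51.73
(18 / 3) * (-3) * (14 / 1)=-252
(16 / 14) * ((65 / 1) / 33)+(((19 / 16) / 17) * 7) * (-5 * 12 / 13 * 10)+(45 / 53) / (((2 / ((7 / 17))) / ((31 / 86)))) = -9425722535 / 465380916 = -20.25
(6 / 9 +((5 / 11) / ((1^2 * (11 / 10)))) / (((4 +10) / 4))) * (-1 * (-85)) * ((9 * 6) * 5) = 15254100 / 847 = 18009.56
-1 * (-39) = 39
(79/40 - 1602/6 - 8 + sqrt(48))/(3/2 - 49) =10921/1900 - 8*sqrt(3)/95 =5.60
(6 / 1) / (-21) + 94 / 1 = 656 / 7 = 93.71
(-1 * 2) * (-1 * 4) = 8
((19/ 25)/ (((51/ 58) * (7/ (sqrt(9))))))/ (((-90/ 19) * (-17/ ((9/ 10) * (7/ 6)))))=10469/ 2167500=0.00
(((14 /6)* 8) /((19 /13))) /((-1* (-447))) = 728 /25479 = 0.03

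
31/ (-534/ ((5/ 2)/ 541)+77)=-155/ 577403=-0.00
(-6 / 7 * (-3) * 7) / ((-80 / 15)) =-27 / 8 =-3.38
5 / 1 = 5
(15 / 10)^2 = 9 / 4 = 2.25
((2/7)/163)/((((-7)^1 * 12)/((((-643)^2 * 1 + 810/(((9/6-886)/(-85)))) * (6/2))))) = -731528981/28258006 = -25.89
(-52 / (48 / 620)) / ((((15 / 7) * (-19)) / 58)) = 163618 / 171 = 956.83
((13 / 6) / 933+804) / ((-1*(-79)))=4500805 / 442242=10.18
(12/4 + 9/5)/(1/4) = 96/5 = 19.20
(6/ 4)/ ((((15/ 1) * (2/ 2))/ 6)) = 3/ 5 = 0.60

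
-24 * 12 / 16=-18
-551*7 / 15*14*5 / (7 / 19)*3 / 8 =-73283 / 4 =-18320.75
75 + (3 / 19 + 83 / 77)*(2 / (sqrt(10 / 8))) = 7232*sqrt(5) / 7315 + 75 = 77.21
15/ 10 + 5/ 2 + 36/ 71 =4.51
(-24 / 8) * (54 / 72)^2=-27 / 16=-1.69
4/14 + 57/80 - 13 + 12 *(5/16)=-4621/560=-8.25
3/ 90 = 1/ 30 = 0.03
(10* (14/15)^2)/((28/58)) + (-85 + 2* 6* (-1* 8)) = -7333/45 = -162.96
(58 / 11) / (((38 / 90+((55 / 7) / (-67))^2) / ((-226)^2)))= 3665330021745 / 5933653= 617718.97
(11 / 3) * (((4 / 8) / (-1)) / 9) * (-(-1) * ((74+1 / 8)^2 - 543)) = -3485867 / 3456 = -1008.64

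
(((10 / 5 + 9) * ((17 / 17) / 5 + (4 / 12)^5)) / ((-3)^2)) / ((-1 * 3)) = -2728 / 32805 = -0.08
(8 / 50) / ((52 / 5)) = 0.02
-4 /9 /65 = -4 /585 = -0.01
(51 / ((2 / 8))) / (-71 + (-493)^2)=102 / 121489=0.00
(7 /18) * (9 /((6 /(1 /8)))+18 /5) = 707 /480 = 1.47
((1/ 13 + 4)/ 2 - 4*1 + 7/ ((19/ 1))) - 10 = -5727/ 494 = -11.59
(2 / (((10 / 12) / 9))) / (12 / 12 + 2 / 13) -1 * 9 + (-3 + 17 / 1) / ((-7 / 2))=143 / 25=5.72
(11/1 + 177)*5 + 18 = 958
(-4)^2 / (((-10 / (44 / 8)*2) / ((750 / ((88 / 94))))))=-3525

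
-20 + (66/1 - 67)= -21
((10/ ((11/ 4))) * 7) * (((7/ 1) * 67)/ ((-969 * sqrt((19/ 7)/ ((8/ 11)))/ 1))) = -262640 * sqrt(2926)/ 2227731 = -6.38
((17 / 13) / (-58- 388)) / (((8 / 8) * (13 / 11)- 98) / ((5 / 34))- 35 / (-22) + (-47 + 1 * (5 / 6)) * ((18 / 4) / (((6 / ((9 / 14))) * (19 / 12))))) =49742 / 11380612997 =0.00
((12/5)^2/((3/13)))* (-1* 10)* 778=-970944/5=-194188.80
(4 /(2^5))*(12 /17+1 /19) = 245 /2584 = 0.09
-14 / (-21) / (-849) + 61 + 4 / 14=1092649 / 17829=61.28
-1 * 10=-10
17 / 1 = 17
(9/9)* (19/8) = 19/8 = 2.38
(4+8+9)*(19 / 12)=133 / 4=33.25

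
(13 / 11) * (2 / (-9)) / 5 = -26 / 495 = -0.05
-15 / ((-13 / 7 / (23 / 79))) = 2415 / 1027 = 2.35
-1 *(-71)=71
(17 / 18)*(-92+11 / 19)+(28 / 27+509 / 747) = -7206383 / 85158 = -84.62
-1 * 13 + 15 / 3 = -8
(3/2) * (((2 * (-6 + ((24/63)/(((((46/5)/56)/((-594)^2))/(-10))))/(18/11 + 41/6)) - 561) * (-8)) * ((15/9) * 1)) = 496940429220/12857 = 38651351.73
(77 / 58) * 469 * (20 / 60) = 36113 / 174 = 207.55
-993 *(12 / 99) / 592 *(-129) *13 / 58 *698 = 193725363 / 47212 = 4103.31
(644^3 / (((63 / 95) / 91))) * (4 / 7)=20943246364.44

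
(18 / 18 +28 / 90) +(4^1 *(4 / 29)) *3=3871 / 1305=2.97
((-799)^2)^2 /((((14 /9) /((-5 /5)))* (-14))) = 3668002531209 /196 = 18714298628.62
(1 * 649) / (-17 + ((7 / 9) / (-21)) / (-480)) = -764640 / 20029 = -38.18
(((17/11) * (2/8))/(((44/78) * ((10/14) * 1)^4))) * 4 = 1591863/151250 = 10.52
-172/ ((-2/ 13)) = 1118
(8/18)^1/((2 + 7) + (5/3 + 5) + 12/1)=4/249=0.02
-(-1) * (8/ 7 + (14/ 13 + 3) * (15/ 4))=5981/ 364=16.43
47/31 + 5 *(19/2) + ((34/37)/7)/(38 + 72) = 43291609/883190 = 49.02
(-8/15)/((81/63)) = -56/135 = -0.41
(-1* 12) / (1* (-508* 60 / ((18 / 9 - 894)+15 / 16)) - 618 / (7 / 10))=99799 / 7057875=0.01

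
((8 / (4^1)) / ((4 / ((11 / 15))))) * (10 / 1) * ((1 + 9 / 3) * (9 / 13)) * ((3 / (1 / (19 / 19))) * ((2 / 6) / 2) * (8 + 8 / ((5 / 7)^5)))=10524096 / 40625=259.05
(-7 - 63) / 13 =-70 / 13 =-5.38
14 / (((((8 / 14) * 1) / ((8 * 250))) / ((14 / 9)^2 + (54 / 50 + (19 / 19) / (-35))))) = 170087.90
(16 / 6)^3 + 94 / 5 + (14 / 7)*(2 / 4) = 5233 / 135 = 38.76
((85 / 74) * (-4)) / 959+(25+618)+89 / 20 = 459465967 / 709660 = 647.45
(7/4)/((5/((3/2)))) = 21/40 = 0.52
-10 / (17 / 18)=-180 / 17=-10.59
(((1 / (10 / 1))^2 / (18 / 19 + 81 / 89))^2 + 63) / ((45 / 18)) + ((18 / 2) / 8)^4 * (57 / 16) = 62447479939181477 / 2020532428800000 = 30.91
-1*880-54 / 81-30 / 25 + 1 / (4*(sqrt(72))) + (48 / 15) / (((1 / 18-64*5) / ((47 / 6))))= -15237364 / 17277 + sqrt(2) / 48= -881.92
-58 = -58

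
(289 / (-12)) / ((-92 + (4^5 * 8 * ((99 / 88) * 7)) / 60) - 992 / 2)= -0.05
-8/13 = -0.62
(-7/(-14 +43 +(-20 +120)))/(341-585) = 7/31476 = 0.00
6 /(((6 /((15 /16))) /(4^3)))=60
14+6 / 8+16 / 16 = 63 / 4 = 15.75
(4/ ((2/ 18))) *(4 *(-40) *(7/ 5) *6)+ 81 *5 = -47979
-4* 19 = -76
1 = 1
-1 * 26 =-26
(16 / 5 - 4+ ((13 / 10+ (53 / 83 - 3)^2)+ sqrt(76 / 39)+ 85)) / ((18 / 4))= 4 * sqrt(741) / 351+ 1254851 / 62001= 20.55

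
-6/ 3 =-2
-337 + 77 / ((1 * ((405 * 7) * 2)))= -272959 / 810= -336.99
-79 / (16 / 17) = -1343 / 16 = -83.94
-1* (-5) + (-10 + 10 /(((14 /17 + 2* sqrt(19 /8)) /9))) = -68335 /5099 + 26010* sqrt(38) /5099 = 18.04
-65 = -65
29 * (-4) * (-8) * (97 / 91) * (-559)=-3870688 / 7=-552955.43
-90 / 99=-10 / 11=-0.91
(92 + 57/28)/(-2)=-2633/56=-47.02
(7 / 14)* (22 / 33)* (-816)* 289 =-78608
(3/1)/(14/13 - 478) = -39/6200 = -0.01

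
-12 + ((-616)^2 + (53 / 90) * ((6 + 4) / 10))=34150013 / 90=379444.59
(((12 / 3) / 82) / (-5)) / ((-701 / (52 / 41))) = 104 / 5891905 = 0.00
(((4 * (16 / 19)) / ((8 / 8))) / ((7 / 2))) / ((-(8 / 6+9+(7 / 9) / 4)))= -4608 / 50407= -0.09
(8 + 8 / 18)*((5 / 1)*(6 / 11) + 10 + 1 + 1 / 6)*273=3170986 / 99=32030.16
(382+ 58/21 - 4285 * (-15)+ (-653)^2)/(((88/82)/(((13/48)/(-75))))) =-1374133163/831600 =-1652.40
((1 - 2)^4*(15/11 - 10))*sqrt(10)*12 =-327.73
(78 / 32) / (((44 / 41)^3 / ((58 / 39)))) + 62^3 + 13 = 162424716661 / 681472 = 238343.93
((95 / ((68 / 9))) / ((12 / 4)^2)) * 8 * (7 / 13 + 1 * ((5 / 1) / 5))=3800 / 221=17.19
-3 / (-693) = 1 / 231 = 0.00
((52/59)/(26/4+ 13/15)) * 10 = 1200/1003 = 1.20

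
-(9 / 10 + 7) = -79 / 10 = -7.90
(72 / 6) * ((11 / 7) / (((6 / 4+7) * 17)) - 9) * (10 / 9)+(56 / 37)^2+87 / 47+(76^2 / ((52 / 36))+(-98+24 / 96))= 76863964761611 / 20305878684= 3785.31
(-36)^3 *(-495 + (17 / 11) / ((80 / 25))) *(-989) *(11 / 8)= -62750581335 / 2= -31375290667.50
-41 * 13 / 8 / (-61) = 533 / 488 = 1.09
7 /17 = 0.41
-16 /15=-1.07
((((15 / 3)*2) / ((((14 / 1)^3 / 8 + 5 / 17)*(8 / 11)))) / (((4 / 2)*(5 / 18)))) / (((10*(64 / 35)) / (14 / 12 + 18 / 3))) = 168861 / 5976064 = 0.03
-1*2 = -2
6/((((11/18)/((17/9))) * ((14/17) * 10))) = 867/385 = 2.25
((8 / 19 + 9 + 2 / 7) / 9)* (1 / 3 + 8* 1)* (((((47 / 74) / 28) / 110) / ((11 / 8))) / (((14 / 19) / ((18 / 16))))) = 303385 / 147418656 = 0.00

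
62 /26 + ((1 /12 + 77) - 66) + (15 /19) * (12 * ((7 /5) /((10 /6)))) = 317531 /14820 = 21.43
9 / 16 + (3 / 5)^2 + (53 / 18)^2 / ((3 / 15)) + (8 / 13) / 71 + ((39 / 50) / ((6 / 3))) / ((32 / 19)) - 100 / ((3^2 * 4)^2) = 44.43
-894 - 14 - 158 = -1066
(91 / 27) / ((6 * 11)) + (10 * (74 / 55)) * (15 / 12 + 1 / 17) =535013 / 30294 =17.66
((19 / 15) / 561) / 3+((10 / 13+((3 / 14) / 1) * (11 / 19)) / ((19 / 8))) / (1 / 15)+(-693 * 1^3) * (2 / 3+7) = -4401516196466 / 829323495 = -5307.36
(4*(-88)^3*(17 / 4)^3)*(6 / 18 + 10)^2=-201093570656 / 9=-22343730072.89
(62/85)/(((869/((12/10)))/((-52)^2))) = 1005888/369325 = 2.72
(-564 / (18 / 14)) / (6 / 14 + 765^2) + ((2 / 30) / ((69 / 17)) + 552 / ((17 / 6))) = 260071695193 / 1334801665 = 194.84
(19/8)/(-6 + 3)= -19/24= -0.79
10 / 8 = 1.25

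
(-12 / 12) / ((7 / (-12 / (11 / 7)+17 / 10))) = 653 / 770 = 0.85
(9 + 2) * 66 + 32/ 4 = 734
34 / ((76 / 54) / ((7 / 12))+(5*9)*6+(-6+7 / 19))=40698 / 319337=0.13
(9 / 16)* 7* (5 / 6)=105 / 32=3.28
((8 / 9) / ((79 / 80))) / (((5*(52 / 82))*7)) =2624 / 64701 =0.04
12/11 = 1.09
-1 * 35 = -35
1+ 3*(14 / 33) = 2.27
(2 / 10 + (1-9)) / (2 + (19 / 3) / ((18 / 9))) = -234 / 155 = -1.51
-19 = -19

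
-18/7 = -2.57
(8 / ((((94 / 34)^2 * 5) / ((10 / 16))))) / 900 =289 / 1988100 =0.00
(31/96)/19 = 0.02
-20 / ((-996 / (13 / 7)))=65 / 1743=0.04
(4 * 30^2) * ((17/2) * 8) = 244800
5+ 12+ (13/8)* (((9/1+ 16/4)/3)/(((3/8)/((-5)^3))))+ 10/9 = -20962/9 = -2329.11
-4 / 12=-1 / 3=-0.33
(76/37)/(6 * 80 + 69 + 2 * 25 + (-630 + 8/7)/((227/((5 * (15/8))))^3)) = 1593049127936/464528115113593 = 0.00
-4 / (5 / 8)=-32 / 5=-6.40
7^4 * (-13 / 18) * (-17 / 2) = 530621 / 36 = 14739.47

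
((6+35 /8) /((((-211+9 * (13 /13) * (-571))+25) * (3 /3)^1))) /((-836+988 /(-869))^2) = -62678363 /22544580759398400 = -0.00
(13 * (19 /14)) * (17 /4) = 4199 /56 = 74.98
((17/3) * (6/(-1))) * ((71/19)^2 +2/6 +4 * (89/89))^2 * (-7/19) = 4193.71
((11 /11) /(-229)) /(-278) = 1 /63662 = 0.00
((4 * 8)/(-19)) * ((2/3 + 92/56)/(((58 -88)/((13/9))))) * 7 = 10088/7695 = 1.31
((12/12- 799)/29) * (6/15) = -1596/145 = -11.01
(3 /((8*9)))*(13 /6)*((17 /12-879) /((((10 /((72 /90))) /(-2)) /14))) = 958321 /5400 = 177.47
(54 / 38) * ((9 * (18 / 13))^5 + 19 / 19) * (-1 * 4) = -12050366989500 / 7054567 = -1708165.36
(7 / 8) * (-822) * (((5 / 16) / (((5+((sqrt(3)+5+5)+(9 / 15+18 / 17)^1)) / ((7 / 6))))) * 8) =-168328475 / 1322254+242507125 * sqrt(3) / 31734096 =-114.07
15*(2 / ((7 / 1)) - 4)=-390 / 7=-55.71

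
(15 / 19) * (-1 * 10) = -150 / 19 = -7.89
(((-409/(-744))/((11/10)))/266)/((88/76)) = 2045/1260336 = 0.00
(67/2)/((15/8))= 268/15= 17.87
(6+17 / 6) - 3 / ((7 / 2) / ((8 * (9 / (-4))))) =1019 / 42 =24.26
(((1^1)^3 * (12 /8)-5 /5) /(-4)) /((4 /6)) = -0.19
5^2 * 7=175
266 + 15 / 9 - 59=626 / 3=208.67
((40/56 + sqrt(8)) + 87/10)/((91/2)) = 4 * sqrt(2)/91 + 659/3185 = 0.27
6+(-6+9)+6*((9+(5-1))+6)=123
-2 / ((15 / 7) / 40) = -112 / 3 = -37.33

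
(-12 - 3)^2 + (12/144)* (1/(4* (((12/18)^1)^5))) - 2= 114257/512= 223.16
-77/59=-1.31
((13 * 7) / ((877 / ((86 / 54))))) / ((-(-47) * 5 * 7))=559 / 5564565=0.00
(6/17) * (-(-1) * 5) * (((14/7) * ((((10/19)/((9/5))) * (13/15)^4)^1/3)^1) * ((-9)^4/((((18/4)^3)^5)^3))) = 8039206809833046016/1566184573606850618646067436594990517129660015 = 0.00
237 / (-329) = -0.72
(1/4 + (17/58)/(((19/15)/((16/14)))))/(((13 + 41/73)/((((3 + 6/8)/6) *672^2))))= 10706.63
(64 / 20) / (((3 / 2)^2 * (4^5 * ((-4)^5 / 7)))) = -7 / 737280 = -0.00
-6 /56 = -3 /28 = -0.11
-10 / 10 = -1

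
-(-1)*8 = 8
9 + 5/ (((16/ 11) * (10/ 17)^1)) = 475/ 32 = 14.84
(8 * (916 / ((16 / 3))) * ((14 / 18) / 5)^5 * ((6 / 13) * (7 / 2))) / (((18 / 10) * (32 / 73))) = 0.26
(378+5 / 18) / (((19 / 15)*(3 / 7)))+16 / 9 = 698.61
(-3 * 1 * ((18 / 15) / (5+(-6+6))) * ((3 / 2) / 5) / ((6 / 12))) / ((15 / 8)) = -0.23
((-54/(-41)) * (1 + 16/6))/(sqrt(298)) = 99 * sqrt(298)/6109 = 0.28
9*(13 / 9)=13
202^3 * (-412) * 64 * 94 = -20429566529536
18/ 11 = 1.64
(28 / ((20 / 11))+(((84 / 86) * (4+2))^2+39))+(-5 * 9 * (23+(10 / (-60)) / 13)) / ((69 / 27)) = -1747170571 / 5528510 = -316.03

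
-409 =-409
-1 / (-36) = 1 / 36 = 0.03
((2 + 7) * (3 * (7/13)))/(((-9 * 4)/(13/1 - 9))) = -21/13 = -1.62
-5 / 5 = -1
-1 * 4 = -4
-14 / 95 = -0.15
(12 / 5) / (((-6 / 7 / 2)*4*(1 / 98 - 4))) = 686 / 1955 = 0.35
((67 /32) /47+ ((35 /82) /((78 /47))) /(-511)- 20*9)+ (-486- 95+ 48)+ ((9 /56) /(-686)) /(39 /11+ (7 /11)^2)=-35912196001189843 /50370843724656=-712.96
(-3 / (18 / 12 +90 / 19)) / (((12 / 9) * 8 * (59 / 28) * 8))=-399 / 149152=-0.00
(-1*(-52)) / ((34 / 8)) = 208 / 17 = 12.24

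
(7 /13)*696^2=3390912 /13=260839.38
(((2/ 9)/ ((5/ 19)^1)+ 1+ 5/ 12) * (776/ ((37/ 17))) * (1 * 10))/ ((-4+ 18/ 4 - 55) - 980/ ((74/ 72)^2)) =-198658328/ 24204429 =-8.21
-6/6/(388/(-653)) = 653/388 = 1.68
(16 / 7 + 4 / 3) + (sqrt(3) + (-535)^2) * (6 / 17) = 6 * sqrt(3) / 17 + 36065642 / 357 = 101024.82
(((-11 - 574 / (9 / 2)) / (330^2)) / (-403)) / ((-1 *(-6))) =1247 / 2369881800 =0.00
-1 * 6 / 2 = -3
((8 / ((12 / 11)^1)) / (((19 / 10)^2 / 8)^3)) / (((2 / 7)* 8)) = 4928000000 / 141137643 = 34.92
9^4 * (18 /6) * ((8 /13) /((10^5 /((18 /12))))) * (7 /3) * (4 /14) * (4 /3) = 0.16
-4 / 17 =-0.24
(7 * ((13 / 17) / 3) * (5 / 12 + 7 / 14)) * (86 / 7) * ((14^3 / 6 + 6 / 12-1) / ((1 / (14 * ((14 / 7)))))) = 117980863 / 459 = 257038.92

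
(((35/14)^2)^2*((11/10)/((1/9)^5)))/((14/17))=1380270375/448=3080960.66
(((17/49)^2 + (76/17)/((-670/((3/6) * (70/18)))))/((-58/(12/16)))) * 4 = -1321603/237922293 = -0.01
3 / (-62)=-3 / 62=-0.05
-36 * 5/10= -18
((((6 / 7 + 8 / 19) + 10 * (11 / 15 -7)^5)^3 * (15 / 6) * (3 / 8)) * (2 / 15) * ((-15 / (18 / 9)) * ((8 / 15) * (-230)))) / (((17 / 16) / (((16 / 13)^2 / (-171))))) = 700863214793409111328704704632481690386432 / 809795814550448964697265625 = 865481399385210.67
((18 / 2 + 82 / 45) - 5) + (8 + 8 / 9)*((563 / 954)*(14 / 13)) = 3201062 / 279045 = 11.47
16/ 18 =8/ 9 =0.89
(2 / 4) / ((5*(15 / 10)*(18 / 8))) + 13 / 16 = 1819 / 2160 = 0.84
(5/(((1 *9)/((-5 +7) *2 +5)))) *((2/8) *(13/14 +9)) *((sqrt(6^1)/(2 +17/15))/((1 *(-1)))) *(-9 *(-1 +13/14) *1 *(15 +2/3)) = -31275 *sqrt(6)/784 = -97.71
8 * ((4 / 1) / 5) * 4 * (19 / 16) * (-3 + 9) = 912 / 5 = 182.40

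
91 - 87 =4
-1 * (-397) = 397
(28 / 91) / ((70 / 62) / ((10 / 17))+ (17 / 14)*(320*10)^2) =1736 / 70154250829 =0.00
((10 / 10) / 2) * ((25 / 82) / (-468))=-25 / 76752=-0.00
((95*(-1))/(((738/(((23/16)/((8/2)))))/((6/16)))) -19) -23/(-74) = -87176653/4660224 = -18.71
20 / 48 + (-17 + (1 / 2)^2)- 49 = -196 / 3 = -65.33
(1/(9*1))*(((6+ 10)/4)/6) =2/27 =0.07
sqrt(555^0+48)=7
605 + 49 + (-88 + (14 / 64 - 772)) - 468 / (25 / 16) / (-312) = -163857 / 800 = -204.82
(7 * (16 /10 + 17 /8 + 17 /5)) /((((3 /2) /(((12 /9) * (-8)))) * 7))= -152 /3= -50.67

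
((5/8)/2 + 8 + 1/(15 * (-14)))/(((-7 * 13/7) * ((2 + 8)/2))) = -13957/109200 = -0.13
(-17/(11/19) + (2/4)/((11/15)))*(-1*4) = 1262/11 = 114.73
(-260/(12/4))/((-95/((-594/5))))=-10296/95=-108.38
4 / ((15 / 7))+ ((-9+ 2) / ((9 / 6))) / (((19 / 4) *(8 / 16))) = -28 / 285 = -0.10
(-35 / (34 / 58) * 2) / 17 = -2030 / 289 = -7.02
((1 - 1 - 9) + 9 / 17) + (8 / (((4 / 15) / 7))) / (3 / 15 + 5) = 7053 / 221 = 31.91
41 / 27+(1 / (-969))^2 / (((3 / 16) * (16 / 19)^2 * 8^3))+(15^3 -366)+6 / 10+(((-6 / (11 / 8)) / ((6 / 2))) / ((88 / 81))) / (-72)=116449454103133 / 38672916480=3011.14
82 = 82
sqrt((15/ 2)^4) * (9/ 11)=2025/ 44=46.02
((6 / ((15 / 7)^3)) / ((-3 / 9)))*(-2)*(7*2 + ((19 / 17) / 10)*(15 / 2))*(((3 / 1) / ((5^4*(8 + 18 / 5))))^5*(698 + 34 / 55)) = 134642724741 / 292631901779174804687500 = 0.00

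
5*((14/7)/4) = 5/2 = 2.50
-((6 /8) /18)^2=-1 /576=-0.00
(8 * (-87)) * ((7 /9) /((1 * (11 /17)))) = -27608 /33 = -836.61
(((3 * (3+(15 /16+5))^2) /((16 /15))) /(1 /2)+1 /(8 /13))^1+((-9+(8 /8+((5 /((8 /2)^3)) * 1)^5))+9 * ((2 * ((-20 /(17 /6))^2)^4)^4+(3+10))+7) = 528520984792439229768951815177907358247957942050212729455661366099822871651893 /2542525714828852943644907115335284505756475326464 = 207872424538296551044352900000.00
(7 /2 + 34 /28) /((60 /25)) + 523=14699 /28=524.96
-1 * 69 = -69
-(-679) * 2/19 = 1358/19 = 71.47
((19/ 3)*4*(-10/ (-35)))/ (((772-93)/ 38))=5776/ 14259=0.41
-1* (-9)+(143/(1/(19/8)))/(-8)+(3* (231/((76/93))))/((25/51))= 51573409/30400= 1696.49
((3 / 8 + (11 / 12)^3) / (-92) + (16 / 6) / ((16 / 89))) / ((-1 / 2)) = -2356165 / 79488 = -29.64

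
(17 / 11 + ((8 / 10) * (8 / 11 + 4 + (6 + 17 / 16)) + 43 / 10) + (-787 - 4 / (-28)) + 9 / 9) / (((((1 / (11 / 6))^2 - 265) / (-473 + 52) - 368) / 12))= 25.17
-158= -158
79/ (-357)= -79/ 357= -0.22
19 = 19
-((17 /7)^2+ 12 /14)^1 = -331 /49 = -6.76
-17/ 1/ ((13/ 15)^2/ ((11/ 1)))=-42075/ 169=-248.96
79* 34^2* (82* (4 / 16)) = 1872142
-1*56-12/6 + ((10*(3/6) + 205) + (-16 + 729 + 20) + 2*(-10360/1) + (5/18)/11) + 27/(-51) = -66766307/3366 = -19835.50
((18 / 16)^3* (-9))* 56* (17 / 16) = -780759 / 1024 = -762.46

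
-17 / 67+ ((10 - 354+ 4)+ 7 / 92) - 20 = -360.18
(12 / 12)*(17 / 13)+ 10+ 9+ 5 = 25.31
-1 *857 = -857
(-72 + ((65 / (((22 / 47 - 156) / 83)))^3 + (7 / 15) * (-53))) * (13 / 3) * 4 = -25491648776557379 / 35155610190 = -725108.98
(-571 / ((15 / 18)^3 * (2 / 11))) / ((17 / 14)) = -9496872 / 2125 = -4469.12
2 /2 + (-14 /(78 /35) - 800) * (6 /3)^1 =-62851 /39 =-1611.56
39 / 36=13 / 12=1.08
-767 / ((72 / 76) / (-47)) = 38051.72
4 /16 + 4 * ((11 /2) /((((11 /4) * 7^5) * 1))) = 16839 /67228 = 0.25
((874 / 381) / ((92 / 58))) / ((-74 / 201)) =-36917 / 9398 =-3.93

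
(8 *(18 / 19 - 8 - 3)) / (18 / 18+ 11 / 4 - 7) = 6112 / 247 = 24.74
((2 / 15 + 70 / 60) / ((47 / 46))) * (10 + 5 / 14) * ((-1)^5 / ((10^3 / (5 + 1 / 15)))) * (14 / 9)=-164749 / 1586250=-0.10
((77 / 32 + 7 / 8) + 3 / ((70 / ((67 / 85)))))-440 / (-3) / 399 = 3.68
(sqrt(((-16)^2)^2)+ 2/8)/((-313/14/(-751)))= 5388425/626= 8607.71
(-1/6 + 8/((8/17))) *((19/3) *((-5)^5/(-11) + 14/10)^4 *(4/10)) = 12961413246949286256/45753125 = 283290228742.83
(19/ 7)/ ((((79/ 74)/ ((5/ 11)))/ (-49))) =-49210/ 869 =-56.63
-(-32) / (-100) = -0.32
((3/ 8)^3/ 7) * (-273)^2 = 287469/ 512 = 561.46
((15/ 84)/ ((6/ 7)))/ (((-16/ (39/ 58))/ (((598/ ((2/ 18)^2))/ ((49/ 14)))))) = -1574235/ 12992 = -121.17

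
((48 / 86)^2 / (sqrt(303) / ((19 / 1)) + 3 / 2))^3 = 152416953324011520 / 1978882720660852111 -8512466162024448 * sqrt(303) / 1978882720660852111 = 0.00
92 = 92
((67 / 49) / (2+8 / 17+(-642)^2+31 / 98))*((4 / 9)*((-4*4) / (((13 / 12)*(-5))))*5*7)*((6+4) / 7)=5831680 / 26780124813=0.00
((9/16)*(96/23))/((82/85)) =2295/943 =2.43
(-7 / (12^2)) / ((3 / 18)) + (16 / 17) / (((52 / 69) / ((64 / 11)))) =406919 / 58344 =6.97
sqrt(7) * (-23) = -23 * sqrt(7) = -60.85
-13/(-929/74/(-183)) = -176046/929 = -189.50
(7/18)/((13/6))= 7/39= 0.18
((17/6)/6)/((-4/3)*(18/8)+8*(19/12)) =17/348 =0.05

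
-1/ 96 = -0.01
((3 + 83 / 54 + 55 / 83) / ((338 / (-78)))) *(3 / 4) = -23305 / 25896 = -0.90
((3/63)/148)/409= 1/1271172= 0.00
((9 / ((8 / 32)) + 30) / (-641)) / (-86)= 33 / 27563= 0.00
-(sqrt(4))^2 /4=-1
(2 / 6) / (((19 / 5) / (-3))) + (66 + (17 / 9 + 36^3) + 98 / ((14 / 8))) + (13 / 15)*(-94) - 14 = 39914956 / 855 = 46684.16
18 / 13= 1.38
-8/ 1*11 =-88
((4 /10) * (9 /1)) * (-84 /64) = -189 /40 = -4.72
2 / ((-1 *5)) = -0.40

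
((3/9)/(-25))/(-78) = 1/5850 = 0.00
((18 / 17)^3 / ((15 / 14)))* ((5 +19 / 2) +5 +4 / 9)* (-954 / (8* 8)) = -32364927 / 98260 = -329.38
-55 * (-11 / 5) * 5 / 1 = 605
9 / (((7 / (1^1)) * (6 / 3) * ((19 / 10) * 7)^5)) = 450000 / 291310571251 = 0.00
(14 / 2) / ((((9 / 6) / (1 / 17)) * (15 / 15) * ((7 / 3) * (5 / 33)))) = 66 / 85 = 0.78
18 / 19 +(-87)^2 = 7569.95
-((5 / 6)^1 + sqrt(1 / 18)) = -1.07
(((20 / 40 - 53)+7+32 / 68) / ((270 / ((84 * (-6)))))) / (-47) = -21434 / 11985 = -1.79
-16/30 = -8/15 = -0.53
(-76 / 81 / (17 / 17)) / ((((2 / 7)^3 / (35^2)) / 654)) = -870182425 / 27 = -32228978.70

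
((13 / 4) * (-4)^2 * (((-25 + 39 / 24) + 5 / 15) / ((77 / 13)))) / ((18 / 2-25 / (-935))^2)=-42442829 / 17096064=-2.48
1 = 1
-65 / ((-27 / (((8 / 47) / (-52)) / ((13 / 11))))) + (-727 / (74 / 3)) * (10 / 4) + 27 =-46.69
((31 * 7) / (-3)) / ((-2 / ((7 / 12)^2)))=10633 / 864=12.31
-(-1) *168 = 168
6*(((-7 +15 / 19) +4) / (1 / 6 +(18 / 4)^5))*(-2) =6912 / 480871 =0.01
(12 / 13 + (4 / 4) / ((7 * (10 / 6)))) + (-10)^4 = 4550459 / 455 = 10001.01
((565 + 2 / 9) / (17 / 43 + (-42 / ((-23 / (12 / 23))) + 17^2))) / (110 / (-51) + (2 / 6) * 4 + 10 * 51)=1967137813 / 514520707392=0.00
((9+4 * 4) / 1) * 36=900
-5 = -5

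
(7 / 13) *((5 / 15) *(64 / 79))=0.15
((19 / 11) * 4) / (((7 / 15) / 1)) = 1140 / 77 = 14.81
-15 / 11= -1.36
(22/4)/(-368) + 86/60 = 15659/11040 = 1.42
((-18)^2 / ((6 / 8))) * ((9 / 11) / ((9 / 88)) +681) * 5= 1488240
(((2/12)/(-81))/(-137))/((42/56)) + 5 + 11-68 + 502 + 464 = 91283924/99873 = 914.00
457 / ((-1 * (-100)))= 457 / 100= 4.57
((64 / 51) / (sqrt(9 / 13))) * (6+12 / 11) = 1664 * sqrt(13) / 561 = 10.69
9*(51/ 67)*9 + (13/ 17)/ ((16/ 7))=1129729/ 18224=61.99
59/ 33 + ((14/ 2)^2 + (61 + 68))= 5933/ 33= 179.79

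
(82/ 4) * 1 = 41/ 2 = 20.50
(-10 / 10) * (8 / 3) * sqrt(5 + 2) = -8 * sqrt(7) / 3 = -7.06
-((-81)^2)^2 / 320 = -43046721 / 320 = -134521.00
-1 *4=-4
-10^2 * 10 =-1000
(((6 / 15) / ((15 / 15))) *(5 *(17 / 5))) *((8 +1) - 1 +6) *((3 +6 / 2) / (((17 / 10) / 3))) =1008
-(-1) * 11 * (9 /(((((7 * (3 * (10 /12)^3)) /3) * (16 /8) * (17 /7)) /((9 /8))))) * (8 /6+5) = 152361 /4250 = 35.85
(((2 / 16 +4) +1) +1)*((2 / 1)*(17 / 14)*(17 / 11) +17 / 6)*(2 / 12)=21301 / 3168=6.72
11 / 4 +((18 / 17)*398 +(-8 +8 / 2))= 28571 / 68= 420.16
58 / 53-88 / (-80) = 1163 / 530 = 2.19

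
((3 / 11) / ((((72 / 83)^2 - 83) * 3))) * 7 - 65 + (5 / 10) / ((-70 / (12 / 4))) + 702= 555800761821 / 872568620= 636.97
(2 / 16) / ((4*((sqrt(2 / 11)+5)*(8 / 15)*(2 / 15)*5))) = 825 / 46592 - 15*sqrt(22) / 46592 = 0.02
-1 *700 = -700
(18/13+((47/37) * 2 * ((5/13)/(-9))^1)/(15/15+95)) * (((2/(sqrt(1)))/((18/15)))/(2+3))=287477/623376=0.46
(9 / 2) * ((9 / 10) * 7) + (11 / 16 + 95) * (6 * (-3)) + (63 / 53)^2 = -190181889 / 112360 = -1692.61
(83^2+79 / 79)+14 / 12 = 41347 / 6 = 6891.17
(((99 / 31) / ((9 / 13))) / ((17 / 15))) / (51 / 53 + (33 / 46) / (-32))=55781440 / 12880407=4.33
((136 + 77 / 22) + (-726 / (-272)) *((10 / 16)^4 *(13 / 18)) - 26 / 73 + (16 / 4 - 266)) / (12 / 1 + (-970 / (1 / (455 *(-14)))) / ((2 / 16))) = -29903972291 / 12060747515559936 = -0.00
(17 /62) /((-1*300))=-0.00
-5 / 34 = -0.15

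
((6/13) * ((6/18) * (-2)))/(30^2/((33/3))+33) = -44/16419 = -0.00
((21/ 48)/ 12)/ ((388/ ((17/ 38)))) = 119/ 2830848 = 0.00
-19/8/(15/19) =-361/120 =-3.01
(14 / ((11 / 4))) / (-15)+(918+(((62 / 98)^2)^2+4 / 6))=291219362563 / 317064055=918.49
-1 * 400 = -400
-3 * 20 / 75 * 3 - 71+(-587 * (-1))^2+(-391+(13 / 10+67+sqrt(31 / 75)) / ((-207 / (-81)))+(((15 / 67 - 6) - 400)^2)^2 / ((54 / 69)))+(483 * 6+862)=3 * sqrt(93) / 115+144502442033541500729 / 4171282047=34642213210.81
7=7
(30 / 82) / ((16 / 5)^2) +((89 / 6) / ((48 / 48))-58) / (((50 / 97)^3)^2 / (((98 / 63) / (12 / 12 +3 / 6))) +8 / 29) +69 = -15223551374131122007 / 195638982438430464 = -77.81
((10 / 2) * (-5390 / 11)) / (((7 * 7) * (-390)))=5 / 39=0.13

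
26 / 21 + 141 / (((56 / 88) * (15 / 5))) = 75.10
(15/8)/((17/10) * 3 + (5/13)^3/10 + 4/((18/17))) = 1482975/7026112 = 0.21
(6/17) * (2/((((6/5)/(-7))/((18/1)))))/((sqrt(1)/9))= -11340/17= -667.06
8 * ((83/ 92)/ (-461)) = -0.02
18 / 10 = 9 / 5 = 1.80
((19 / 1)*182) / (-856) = -1729 / 428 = -4.04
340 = 340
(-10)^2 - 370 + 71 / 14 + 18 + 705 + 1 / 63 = 57719 / 126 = 458.09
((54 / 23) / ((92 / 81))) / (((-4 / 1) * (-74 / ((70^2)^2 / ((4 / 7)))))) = 22973068125 / 78292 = 293428.04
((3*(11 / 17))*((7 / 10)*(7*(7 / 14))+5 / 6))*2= 12.75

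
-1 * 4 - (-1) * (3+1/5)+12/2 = 26/5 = 5.20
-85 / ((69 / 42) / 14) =-16660 / 23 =-724.35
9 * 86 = 774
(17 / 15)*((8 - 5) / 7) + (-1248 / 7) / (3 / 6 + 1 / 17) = -211837 / 665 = -318.55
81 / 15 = 27 / 5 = 5.40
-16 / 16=-1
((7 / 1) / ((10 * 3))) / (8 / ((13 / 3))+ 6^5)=91 / 3033360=0.00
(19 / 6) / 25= 19 / 150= 0.13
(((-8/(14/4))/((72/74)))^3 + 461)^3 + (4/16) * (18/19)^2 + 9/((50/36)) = 89936636.49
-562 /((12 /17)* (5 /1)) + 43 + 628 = 15353 /30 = 511.77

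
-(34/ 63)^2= -1156/ 3969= -0.29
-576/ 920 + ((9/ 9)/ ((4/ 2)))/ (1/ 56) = 3148/ 115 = 27.37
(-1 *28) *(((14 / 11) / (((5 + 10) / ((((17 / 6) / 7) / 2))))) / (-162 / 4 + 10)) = 476 / 30195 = 0.02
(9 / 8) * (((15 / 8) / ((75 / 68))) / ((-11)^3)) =-153 / 106480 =-0.00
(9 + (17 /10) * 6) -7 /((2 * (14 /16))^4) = 31648 /1715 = 18.45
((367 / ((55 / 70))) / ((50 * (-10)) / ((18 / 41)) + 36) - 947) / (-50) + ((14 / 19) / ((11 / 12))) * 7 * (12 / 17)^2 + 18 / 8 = 24.00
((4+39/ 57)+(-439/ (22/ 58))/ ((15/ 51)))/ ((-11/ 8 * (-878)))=-16428872/ 5046305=-3.26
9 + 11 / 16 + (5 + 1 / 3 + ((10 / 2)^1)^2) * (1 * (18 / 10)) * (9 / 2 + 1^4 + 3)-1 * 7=37343 / 80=466.79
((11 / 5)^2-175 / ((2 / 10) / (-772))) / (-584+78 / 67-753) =-505.68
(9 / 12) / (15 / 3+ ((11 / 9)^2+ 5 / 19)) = 4617 / 41596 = 0.11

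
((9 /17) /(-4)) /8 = -9 /544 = -0.02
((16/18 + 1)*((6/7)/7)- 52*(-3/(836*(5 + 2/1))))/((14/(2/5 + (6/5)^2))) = 7291/215061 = 0.03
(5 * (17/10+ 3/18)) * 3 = 28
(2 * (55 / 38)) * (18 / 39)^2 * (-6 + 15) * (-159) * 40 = -113335200 / 3211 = -35295.92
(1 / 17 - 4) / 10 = -67 / 170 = -0.39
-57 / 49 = -1.16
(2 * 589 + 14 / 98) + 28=8443 / 7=1206.14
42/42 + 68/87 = 155/87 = 1.78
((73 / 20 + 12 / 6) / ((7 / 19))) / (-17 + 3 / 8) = -226 / 245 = -0.92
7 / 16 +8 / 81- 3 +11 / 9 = -1609 / 1296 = -1.24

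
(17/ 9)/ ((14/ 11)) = 187/ 126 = 1.48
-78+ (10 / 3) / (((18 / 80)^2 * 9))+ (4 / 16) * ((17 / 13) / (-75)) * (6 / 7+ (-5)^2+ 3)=-704617993 / 9950850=-70.81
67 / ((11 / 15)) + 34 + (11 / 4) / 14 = 77345 / 616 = 125.56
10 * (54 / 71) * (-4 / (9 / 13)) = -3120 / 71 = -43.94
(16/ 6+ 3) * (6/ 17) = 2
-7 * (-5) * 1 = 35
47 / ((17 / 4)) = 188 / 17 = 11.06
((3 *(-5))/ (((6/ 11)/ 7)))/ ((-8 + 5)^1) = 385/ 6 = 64.17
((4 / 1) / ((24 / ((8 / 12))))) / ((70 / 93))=31 / 210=0.15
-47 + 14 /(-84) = -283 /6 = -47.17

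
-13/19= -0.68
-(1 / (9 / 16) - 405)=3629 / 9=403.22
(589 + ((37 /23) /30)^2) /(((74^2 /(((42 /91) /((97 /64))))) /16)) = 35894306432 /68491309575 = 0.52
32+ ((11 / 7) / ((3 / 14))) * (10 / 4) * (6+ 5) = 701 / 3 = 233.67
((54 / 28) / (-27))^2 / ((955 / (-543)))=-543 / 187180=-0.00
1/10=0.10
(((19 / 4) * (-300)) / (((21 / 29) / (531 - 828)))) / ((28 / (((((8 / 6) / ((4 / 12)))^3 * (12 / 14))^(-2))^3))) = 363811525 / 474989023199232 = 0.00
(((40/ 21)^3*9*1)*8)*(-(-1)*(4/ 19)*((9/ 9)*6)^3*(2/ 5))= 58982400/ 6517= 9050.54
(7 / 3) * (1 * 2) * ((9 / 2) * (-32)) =-672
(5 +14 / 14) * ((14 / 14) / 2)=3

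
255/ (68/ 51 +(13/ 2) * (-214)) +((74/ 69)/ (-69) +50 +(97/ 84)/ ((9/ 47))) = 55.83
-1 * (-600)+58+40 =698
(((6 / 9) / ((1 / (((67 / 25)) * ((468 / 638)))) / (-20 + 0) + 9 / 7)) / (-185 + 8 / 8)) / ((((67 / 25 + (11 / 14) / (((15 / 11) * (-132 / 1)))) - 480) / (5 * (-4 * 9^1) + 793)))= 282552051600 / 76529330203043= 0.00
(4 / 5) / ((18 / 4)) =8 / 45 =0.18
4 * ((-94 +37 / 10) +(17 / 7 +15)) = -10202 / 35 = -291.49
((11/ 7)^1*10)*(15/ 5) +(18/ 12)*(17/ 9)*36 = 1044/ 7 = 149.14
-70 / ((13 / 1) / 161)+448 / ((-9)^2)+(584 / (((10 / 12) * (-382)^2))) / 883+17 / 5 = -857.99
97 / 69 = 1.41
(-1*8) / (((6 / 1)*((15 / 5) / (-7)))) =28 / 9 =3.11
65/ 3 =21.67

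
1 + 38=39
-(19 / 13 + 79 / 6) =-1141 / 78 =-14.63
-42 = -42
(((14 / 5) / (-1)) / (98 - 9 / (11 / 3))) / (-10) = 77 / 26275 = 0.00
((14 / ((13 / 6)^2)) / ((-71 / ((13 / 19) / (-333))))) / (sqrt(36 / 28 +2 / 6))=28* sqrt(714) / 11030773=0.00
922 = 922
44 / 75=0.59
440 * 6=2640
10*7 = 70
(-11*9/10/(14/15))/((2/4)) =-297/14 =-21.21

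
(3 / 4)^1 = 0.75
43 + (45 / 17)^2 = 14452 / 289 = 50.01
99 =99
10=10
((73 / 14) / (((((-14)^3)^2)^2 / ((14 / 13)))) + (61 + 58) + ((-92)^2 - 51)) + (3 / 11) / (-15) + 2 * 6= 346340105923327377327 / 40536147348336640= 8543.98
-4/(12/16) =-16/3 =-5.33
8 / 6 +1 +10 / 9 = 31 / 9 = 3.44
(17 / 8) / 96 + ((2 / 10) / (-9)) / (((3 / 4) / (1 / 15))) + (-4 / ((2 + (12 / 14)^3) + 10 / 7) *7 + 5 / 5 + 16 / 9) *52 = -3221783321 / 15033600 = -214.31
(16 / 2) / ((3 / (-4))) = -32 / 3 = -10.67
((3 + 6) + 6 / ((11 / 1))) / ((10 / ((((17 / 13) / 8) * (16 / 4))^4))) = 1753941 / 10053472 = 0.17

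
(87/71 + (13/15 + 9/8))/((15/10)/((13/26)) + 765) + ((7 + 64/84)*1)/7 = 356865601/320624640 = 1.11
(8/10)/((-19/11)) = -44/95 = -0.46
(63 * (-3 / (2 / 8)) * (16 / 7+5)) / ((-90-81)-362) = 5508 / 533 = 10.33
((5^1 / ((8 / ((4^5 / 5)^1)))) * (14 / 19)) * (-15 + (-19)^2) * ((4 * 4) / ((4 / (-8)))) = -19841024 / 19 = -1044264.42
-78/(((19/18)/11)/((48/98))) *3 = -1111968/931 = -1194.38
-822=-822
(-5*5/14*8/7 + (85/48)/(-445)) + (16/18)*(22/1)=10996477/627984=17.51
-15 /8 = -1.88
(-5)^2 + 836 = 861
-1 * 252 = -252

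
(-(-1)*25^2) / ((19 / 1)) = 625 / 19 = 32.89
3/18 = 1/6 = 0.17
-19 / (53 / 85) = -1615 / 53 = -30.47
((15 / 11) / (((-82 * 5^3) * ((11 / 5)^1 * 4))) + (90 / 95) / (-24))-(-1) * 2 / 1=1.96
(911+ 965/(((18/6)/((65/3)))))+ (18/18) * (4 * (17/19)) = 1348168/171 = 7884.02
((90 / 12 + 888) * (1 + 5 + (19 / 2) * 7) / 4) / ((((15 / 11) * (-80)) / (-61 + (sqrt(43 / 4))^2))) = 38279043 / 5120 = 7476.38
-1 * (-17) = 17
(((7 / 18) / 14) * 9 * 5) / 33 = 5 / 132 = 0.04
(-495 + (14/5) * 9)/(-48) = 783/80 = 9.79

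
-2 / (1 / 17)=-34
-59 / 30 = -1.97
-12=-12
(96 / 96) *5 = 5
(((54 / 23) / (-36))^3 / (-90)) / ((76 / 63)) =189 / 73975360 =0.00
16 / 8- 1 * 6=-4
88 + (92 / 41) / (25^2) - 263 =-175.00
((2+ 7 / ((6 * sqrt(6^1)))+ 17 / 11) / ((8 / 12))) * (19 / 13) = 133 * sqrt(6) / 312+ 171 / 22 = 8.82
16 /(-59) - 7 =-429 /59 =-7.27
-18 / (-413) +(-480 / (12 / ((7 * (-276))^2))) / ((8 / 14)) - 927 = -107910542673 / 413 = -261284606.96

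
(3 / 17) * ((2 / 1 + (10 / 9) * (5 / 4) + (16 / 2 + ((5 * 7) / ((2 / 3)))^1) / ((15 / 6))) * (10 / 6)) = 2483 / 306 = 8.11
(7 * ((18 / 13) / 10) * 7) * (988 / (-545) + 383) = 91616427 / 35425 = 2586.21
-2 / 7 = -0.29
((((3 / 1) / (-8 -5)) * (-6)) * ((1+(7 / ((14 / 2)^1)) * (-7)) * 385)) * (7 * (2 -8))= 1746360 / 13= 134335.38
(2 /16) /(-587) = -1 /4696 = -0.00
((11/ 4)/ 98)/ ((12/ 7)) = 11/ 672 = 0.02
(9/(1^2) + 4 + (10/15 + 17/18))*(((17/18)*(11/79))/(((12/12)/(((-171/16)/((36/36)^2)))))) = -934439/45504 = -20.54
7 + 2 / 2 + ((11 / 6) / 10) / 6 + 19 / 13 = 44423 / 4680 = 9.49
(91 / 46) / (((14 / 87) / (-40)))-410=-20740 / 23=-901.74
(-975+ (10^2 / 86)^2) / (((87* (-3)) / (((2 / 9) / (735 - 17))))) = 1800275 / 1559245059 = 0.00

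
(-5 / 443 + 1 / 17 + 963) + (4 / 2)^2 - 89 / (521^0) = 6612576 / 7531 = 878.05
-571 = -571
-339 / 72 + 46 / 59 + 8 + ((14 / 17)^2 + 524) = 216376997 / 409224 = 528.75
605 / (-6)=-605 / 6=-100.83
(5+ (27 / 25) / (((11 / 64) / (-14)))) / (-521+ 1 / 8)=182536 / 1145925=0.16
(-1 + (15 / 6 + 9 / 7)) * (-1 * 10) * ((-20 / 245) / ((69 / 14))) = 520 / 1127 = 0.46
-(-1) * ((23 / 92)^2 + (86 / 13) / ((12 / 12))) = 1389 / 208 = 6.68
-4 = -4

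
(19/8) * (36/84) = 57/56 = 1.02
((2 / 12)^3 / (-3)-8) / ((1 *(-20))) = 1037 / 2592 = 0.40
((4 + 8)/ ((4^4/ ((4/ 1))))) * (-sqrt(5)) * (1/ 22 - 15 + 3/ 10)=1209 * sqrt(5)/ 440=6.14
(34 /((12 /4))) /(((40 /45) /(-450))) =-11475 /2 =-5737.50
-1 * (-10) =10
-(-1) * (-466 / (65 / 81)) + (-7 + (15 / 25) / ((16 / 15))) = -610631 / 1040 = -587.15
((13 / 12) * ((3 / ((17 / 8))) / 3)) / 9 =0.06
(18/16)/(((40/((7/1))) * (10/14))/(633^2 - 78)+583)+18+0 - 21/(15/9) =2472842348847/457770185480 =5.40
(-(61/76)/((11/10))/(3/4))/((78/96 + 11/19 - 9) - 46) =9760/537801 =0.02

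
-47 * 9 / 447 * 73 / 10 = -10293 / 1490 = -6.91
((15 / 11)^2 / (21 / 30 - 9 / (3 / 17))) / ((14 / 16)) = -0.04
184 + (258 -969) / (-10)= 2551 / 10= 255.10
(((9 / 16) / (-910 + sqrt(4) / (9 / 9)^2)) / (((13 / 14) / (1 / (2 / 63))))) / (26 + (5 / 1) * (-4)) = -1323 / 377728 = -0.00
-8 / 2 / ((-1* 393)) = 4 / 393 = 0.01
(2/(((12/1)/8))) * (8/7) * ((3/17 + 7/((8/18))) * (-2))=-5776/119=-48.54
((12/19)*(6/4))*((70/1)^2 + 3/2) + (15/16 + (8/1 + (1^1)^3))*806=1923279/152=12653.15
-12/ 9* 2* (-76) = 608/ 3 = 202.67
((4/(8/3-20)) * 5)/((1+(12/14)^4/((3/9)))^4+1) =-0.02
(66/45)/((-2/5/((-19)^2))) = -3971/3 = -1323.67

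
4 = 4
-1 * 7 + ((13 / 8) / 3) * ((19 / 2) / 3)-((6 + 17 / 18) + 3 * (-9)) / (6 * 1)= -839 / 432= -1.94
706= 706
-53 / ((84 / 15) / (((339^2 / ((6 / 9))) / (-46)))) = 91362195 / 2576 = 35466.69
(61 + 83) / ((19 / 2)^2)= 1.60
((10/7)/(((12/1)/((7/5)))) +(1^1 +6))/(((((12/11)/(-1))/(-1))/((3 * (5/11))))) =215/24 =8.96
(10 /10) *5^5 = 3125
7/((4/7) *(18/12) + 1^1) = 49/13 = 3.77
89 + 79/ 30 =2749/ 30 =91.63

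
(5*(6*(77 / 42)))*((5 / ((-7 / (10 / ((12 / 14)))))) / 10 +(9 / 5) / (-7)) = -2519 / 42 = -59.98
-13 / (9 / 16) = -208 / 9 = -23.11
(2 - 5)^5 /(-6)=81 /2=40.50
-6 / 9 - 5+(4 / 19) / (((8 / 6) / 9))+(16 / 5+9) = 7.95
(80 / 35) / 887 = 16 / 6209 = 0.00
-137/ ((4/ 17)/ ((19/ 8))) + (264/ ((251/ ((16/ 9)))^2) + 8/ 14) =-526682242711/ 381030048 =-1382.26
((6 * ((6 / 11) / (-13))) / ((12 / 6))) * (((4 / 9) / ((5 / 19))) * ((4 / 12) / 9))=-152 / 19305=-0.01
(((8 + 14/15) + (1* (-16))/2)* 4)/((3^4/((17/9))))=952/10935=0.09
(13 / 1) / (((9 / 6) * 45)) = 26 / 135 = 0.19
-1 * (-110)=110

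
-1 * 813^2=-660969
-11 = -11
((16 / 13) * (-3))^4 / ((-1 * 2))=-2654208 / 28561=-92.93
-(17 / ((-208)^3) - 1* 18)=161980433 / 8998912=18.00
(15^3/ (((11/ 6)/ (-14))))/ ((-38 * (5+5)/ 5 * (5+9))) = 10125/ 418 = 24.22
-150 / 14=-10.71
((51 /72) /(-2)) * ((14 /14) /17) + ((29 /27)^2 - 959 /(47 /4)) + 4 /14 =-307758235 /3837456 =-80.20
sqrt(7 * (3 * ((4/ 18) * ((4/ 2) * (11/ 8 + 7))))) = sqrt(2814)/ 6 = 8.84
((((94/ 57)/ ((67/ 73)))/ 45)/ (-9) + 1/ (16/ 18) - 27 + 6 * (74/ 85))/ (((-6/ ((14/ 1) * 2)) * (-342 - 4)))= -30414865663/ 109171919880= -0.28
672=672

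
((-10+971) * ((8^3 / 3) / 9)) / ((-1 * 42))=-246016 / 567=-433.89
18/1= 18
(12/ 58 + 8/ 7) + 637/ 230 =192331/ 46690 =4.12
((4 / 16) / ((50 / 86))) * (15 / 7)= 0.92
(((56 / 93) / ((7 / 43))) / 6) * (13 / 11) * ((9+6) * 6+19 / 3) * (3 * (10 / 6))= 3231020 / 9207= 350.93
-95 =-95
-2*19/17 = -38/17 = -2.24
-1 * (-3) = 3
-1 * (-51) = 51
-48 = -48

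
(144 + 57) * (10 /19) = 2010 /19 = 105.79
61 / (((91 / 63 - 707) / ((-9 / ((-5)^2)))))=4941 / 158750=0.03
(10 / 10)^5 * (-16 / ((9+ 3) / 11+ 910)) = -0.02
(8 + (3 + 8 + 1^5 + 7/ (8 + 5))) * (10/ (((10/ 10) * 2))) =1335/ 13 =102.69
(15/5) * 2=6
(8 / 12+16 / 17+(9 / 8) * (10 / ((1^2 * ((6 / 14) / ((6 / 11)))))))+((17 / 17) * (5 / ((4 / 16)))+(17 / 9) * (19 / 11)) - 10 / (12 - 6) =126299 / 3366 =37.52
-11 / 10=-1.10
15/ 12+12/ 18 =23/ 12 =1.92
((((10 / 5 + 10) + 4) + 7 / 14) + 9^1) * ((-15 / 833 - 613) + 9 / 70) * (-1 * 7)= 109400.76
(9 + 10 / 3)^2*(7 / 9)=9583 / 81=118.31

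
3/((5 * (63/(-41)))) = -41/105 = -0.39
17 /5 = 3.40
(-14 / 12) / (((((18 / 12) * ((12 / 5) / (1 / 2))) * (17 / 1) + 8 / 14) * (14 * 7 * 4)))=-5 / 206592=-0.00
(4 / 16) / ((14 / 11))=11 / 56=0.20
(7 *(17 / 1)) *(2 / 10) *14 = 333.20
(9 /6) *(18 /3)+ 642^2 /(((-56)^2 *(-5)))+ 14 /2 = -40321 /3920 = -10.29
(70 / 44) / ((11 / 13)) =1.88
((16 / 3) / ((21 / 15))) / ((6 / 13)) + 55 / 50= 5893 / 630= 9.35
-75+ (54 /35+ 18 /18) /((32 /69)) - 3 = -81219 /1120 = -72.52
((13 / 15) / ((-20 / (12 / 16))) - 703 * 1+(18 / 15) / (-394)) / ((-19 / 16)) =55399201 / 93575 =592.03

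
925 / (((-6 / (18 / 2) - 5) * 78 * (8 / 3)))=-2775 / 3536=-0.78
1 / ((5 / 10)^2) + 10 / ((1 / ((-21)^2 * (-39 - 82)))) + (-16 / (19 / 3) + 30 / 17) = -172354984 / 323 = -533606.76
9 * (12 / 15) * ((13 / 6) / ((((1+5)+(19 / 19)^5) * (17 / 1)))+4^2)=68622 / 595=115.33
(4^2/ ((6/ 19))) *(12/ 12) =152/ 3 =50.67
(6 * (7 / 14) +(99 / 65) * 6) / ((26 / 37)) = 17.27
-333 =-333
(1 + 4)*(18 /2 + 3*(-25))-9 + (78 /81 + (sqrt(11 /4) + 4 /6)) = -9109 /27 + sqrt(11) /2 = -335.71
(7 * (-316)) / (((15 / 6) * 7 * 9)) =-632 / 45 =-14.04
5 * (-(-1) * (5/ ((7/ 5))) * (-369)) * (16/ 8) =-92250/ 7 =-13178.57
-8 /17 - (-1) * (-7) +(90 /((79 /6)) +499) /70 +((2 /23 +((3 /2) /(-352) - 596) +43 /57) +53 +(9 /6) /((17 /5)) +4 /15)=-7833512530243 /14460994240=-541.70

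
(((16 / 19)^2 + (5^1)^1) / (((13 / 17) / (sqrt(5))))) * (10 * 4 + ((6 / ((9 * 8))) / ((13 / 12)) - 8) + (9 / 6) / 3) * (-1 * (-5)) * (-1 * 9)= -1335435255 * sqrt(5) / 122018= -24472.82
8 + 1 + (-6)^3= -207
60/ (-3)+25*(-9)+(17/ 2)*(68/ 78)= -9266/ 39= -237.59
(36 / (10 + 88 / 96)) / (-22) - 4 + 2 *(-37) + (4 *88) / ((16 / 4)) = 14194 / 1441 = 9.85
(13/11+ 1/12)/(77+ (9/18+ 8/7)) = 1169/72666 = 0.02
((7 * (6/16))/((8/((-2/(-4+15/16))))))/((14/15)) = 45/196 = 0.23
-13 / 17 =-0.76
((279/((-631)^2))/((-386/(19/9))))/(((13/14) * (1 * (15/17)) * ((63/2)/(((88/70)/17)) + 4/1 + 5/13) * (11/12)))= -2242912/189162215922165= -0.00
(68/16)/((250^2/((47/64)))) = 799/16000000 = 0.00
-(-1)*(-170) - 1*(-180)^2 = -32570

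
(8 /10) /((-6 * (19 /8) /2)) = -32 /285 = -0.11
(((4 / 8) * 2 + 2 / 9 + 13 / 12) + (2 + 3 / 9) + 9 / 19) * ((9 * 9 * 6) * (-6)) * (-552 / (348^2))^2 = -16649217 / 53753356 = -0.31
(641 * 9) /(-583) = -5769 /583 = -9.90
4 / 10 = 2 / 5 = 0.40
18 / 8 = 9 / 4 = 2.25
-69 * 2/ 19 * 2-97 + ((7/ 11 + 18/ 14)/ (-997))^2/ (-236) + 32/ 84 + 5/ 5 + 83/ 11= -2033506707939989/ 19819771091043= -102.60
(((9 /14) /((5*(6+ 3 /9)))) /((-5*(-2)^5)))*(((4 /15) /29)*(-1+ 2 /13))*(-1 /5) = 99 /501410000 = 0.00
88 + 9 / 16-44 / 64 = 703 / 8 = 87.88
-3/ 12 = -1/ 4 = -0.25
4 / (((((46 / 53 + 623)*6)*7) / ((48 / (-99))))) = -1696 / 22914045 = -0.00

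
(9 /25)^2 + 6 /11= 0.68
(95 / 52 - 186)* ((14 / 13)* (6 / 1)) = -201117 / 169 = -1190.04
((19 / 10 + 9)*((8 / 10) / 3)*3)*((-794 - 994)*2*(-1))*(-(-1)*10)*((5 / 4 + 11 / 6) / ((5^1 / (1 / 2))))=96146.72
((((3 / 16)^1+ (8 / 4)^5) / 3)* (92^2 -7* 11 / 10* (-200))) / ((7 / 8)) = 2576030 / 21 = 122668.10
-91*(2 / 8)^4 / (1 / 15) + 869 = 221099 / 256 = 863.67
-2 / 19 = -0.11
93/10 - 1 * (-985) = 9943/10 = 994.30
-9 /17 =-0.53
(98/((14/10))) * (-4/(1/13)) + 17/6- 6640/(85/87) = -1064207/102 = -10433.40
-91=-91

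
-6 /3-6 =-8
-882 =-882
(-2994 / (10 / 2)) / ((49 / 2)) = -5988 / 245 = -24.44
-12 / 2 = -6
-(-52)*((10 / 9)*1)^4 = 520000 / 6561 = 79.26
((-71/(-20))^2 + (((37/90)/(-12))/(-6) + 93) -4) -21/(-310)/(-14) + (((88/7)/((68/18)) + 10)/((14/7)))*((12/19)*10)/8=106.86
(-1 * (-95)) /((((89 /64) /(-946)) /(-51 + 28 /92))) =6706458880 /2047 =3276237.85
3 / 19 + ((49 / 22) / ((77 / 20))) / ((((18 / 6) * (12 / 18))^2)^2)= 3569 / 18392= 0.19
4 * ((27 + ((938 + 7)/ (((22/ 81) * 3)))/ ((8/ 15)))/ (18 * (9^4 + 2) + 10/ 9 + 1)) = 3487293/ 46781900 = 0.07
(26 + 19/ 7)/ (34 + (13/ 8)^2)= 192/ 245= 0.78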